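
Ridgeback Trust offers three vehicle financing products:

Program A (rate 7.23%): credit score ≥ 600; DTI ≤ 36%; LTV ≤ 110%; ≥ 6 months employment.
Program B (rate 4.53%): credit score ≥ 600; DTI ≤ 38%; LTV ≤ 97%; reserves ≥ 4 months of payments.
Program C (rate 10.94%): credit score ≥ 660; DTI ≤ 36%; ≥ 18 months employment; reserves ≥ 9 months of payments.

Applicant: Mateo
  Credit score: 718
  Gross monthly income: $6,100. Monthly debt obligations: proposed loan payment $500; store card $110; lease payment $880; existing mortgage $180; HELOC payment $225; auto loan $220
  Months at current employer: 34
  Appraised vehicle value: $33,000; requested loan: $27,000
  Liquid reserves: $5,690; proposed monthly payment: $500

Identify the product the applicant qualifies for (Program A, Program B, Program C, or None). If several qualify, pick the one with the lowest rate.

Program B

Total debts = (500 + 110 + 880 + 180 + 225 + 220) = 2,115; DTI = 2,115/6,100 = 34.7%.
LTV = 27,000/33,000 = 81.8%.
Reserves = 5,690/500 = 11.4 months.
Program A: score 718 ≥ 600; DTI 34.7% ≤ 36%; LTV 81.8% ≤ 110%; employment 34 ≥ 6 mo → qualifies.
Program B: score 718 ≥ 600; DTI 34.7% ≤ 38%; LTV 81.8% ≤ 97%; reserves 11.4 ≥ 4 mo → qualifies.
Program C: score 718 ≥ 660; DTI 34.7% ≤ 36%; employment 34 ≥ 18 mo; reserves 11.4 ≥ 9 mo → qualifies.
Qualifying: Program A, Program B, Program C. Lowest rate is 4.53% → Program B.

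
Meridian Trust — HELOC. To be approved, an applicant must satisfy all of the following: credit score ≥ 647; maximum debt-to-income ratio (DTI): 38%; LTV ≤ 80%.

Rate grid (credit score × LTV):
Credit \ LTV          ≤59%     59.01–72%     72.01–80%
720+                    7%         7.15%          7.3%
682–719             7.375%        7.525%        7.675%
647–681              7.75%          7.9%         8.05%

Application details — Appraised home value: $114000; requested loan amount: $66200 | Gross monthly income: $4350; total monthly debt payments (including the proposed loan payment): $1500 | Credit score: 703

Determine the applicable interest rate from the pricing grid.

7.375%

Credit score 703 ≥ 647; DTI: 1,500 ÷ 4,350 = 34.5%, within the 38% cap
LTV = 66,200/114,000 = 58.1% ≤ 80%
Score 703 is in the 682–719 band; LTV 58.1% is in the ≤59% band → 7.375%.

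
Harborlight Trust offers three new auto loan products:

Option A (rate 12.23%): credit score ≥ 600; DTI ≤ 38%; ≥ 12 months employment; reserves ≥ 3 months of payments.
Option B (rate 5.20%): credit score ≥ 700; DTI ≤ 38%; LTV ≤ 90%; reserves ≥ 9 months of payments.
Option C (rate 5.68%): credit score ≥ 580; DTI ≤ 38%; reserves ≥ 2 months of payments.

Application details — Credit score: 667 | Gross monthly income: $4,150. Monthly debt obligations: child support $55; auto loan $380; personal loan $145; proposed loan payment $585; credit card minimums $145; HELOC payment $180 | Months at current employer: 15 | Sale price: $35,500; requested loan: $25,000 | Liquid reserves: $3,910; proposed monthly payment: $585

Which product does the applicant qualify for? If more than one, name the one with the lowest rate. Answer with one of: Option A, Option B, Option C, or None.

Total debts = (55 + 380 + 145 + 585 + 145 + 180) = 1,490; DTI = 1,490/4,150 = 35.9%.
LTV = 25,000/35,500 = 70.4%.
Reserves = 3,910/585 = 6.7 months.
Option A: score 667 ≥ 600; DTI 35.9% ≤ 38%; employment 15 ≥ 12 mo; reserves 6.7 ≥ 3 mo → qualifies.
Option B: score 667 < 700; DTI 35.9% ≤ 38%; LTV 70.4% ≤ 90%; reserves 6.7 < 9 mo → does not qualify.
Option C: score 667 ≥ 580; DTI 35.9% ≤ 38%; reserves 6.7 ≥ 2 mo → qualifies.
Qualifying: Option A, Option C. Lowest rate is 5.68% → Option C.

Option C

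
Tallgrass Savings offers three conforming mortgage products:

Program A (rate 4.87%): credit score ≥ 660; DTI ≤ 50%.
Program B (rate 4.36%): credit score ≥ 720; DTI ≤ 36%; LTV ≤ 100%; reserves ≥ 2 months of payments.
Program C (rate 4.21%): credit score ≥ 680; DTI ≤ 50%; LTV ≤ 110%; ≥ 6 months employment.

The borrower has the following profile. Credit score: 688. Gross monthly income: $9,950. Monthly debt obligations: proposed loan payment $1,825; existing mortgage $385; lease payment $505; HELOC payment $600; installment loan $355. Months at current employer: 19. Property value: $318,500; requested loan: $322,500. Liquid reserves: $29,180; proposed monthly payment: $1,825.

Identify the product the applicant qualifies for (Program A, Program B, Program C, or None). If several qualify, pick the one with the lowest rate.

Program C

Total debts = (1,825 + 385 + 505 + 600 + 355) = 3,670; DTI = 3,670/9,950 = 36.9%.
LTV = 322,500/318,500 = 101.3%.
Reserves = 29,180/1,825 = 16.0 months.
Program A: score 688 ≥ 660; DTI 36.9% ≤ 50% → qualifies.
Program B: score 688 < 720; DTI 36.9% > 36%; LTV 101.3% > 100%; reserves 16.0 ≥ 2 mo → does not qualify.
Program C: score 688 ≥ 680; DTI 36.9% ≤ 50%; LTV 101.3% ≤ 110%; employment 19 ≥ 6 mo → qualifies.
Qualifying: Program A, Program C. Lowest rate is 4.21% → Program C.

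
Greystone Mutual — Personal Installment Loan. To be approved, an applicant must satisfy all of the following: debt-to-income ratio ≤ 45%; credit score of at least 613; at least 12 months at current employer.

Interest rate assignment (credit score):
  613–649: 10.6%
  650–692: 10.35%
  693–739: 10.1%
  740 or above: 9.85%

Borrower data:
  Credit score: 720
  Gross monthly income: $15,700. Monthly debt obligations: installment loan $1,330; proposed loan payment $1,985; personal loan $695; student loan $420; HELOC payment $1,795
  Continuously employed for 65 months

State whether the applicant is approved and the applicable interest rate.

Approved at 10.1%

Credit score 720 ≥ 613 (meets minimum)
Employment 65 ≥ 12 months
Total monthly debts = (1,330 + 1,985 + 695 + 420 + 1,795) = 6,225. DTI: 6,225 ÷ 15,700 = 39.6%, within the 45% cap
All requirements met. Score 720 falls in the 693–739 tier → 10.1%.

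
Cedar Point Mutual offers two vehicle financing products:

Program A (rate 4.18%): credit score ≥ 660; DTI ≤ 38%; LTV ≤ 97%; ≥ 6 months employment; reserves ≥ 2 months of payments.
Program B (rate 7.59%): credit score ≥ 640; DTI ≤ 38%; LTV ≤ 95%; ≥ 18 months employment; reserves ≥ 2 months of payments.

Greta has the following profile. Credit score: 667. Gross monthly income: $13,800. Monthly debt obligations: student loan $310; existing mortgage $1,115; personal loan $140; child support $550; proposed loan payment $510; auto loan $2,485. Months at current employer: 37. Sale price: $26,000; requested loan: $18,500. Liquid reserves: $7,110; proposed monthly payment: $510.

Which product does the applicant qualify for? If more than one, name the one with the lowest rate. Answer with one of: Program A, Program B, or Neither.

Program A

Total debts = (310 + 1,115 + 140 + 550 + 510 + 2,485) = 5,110; DTI = 5,110/13,800 = 37%.
LTV = 18,500/26,000 = 71.2%.
Reserves = 7,110/510 = 13.9 months.
Program A: score 667 ≥ 660; DTI 37% ≤ 38%; LTV 71.2% ≤ 97%; employment 37 ≥ 6 mo; reserves 13.9 ≥ 2 mo → qualifies.
Program B: score 667 ≥ 640; DTI 37% ≤ 38%; LTV 71.2% ≤ 95%; employment 37 ≥ 18 mo; reserves 13.9 ≥ 2 mo → qualifies.
Qualifying: Program A, Program B. Lowest rate is 4.18% → Program A.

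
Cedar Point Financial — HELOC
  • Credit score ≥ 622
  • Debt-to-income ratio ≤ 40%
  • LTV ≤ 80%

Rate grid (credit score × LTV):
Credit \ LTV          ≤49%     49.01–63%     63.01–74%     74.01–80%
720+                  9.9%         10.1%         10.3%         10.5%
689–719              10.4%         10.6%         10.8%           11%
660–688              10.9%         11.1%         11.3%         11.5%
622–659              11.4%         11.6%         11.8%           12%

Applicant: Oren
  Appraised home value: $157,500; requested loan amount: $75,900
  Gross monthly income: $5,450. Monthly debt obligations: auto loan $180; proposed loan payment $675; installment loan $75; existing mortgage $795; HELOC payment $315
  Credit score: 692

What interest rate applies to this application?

10.4%

Credit score 692 ≥ 622; Total monthly debts = (180 + 675 + 75 + 795 + 315) = 2,040. DTI: 2,040 ÷ 5,450 = 37.4%, within the 40% cap
LTV: 75,900 ÷ 157,500 = 48.2%, within 80% cap
Score 692 is in the 689–719 band; LTV 48.2% is in the ≤49% band → 10.4%.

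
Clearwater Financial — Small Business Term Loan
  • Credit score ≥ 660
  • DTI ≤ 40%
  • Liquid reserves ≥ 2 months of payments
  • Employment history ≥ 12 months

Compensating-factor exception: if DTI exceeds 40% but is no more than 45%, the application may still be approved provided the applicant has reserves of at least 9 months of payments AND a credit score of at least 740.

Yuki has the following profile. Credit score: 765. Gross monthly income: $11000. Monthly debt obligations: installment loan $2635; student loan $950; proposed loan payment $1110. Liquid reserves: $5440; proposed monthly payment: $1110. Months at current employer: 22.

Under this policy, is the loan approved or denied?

Credit score 765 ≥ 660 (meets base)
Total debts = (2,635 + 950 + 1,110) = 4,695. DTI: 4,695 ÷ 11,000 = 42.7%, over the 40% base limit.
Reserves = 5,440/1,110 = 4.9 months ≥ 2
Employment 22 ≥ 12 months
DTI 42.7% is within the 40%–45% exception band; checking compensating factors.
Reserves 4.9 < 9 months; credit score 765 ≥ 740.
Override conditions not both satisfied; exception does not apply.

Denied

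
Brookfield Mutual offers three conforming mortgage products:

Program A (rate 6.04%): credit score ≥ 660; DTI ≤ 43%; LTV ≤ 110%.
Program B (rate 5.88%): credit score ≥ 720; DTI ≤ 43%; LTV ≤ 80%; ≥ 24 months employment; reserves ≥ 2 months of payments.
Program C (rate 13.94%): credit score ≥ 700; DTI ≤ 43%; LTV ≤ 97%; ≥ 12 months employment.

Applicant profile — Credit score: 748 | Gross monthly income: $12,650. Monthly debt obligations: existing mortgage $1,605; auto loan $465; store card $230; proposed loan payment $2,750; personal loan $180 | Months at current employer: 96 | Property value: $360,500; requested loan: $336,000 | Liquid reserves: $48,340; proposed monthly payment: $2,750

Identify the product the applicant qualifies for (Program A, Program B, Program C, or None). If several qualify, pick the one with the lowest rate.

Program A

Total debts = (1,605 + 465 + 230 + 2,750 + 180) = 5,230; DTI = 5,230/12,650 = 41.3%.
LTV = 336,000/360,500 = 93.2%.
Reserves = 48,340/2,750 = 17.6 months.
Program A: score 748 ≥ 660; DTI 41.3% ≤ 43%; LTV 93.2% ≤ 110% → qualifies.
Program B: score 748 ≥ 720; DTI 41.3% ≤ 43%; LTV 93.2% > 80%; employment 96 ≥ 24 mo; reserves 17.6 ≥ 2 mo → does not qualify.
Program C: score 748 ≥ 700; DTI 41.3% ≤ 43%; LTV 93.2% ≤ 97%; employment 96 ≥ 12 mo → qualifies.
Qualifying: Program A, Program C. Lowest rate is 6.04% → Program A.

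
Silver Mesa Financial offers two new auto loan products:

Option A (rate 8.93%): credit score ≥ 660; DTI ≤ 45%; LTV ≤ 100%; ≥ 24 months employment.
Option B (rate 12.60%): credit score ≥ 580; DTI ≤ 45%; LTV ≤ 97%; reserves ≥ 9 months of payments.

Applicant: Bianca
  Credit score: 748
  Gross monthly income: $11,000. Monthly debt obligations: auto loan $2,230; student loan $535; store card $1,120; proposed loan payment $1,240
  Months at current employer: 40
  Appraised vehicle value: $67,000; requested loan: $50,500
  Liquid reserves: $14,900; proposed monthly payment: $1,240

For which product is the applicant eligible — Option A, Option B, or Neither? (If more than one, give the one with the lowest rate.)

Total debts = (2,230 + 535 + 1,120 + 1,240) = 5,125; DTI = 5,125/11,000 = 46.6%.
LTV = 50,500/67,000 = 75.4%.
Reserves = 14,900/1,240 = 12.0 months.
Option A: score 748 ≥ 660; DTI 46.6% > 45%; LTV 75.4% ≤ 100%; employment 40 ≥ 24 mo → does not qualify.
Option B: score 748 ≥ 580; DTI 46.6% > 45%; LTV 75.4% ≤ 97%; reserves 12.0 ≥ 9 mo → does not qualify.

Neither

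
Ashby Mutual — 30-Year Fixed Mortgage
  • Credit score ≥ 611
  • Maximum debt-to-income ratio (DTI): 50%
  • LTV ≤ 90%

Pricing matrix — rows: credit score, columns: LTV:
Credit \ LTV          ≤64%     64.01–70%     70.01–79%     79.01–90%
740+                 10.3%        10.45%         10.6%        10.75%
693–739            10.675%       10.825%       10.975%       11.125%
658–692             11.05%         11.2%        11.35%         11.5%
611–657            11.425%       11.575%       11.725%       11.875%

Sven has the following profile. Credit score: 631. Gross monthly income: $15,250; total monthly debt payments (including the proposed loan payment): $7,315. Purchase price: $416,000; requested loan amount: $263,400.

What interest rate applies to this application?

11.425%

Credit score 631 ≥ 611; DTI: 7,315 ÷ 15,250 = 48%, within the 50% cap
LTV: 263,400 ÷ 416,000 = 63.3%, within 90% cap
Credit 631 → row 611–657; LTV 63.3% → column ≤64%. Grid cell → 11.425%.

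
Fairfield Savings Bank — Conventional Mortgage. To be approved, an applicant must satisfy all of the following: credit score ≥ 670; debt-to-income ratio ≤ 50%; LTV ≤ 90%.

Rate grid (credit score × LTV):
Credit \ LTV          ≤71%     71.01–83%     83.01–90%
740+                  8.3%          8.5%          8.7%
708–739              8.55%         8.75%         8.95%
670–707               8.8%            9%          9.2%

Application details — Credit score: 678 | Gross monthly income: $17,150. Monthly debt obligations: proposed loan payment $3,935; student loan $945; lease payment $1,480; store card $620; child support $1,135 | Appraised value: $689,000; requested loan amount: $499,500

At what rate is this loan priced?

Credit score 678 ≥ 670; Total monthly debts = (3,935 + 945 + 1,480 + 620 + 1,135) = 8,115. DTI = 8,115/17,150 = 47.3% ≤ 50%
Loan-to-value = 499,500/689,000 = 72.5% — pass (90% max)
Credit 678 → row 670–707; LTV 72.5% → column 71.01–83%. Grid cell → 9%.

9%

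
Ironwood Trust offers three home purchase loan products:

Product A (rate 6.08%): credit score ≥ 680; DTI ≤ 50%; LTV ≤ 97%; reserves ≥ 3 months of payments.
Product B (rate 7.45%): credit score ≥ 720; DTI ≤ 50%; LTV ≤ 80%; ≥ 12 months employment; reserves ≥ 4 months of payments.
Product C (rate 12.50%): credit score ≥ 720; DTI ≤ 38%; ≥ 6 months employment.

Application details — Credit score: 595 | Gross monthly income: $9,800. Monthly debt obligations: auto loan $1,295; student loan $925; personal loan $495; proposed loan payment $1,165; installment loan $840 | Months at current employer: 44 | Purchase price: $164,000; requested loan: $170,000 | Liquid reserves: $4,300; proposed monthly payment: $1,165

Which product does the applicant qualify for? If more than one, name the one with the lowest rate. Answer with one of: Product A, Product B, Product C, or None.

Total debts = (1,295 + 925 + 495 + 1,165 + 840) = 4,720; DTI = 4,720/9,800 = 48.2%.
LTV = 170,000/164,000 = 103.7%.
Reserves = 4,300/1,165 = 3.7 months.
Product A: score 595 < 680; DTI 48.2% ≤ 50%; LTV 103.7% > 97%; reserves 3.7 ≥ 3 mo → does not qualify.
Product B: score 595 < 720; DTI 48.2% ≤ 50%; LTV 103.7% > 80%; employment 44 ≥ 12 mo; reserves 3.7 < 4 mo → does not qualify.
Product C: score 595 < 720; DTI 48.2% > 38%; employment 44 ≥ 6 mo → does not qualify.

None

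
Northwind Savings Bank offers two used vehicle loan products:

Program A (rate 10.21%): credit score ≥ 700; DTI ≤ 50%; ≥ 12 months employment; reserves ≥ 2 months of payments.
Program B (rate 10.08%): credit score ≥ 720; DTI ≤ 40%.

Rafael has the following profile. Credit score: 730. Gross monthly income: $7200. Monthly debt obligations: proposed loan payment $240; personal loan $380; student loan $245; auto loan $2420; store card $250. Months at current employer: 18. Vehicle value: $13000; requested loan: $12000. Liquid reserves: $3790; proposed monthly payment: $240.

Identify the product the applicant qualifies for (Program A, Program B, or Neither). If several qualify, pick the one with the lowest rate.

Total debts = (240 + 380 + 245 + 2,420 + 250) = 3,535; DTI = 3,535/7,200 = 49.1%.
LTV = 12,000/13,000 = 92.3%.
Reserves = 3,790/240 = 15.8 months.
Program A: score 730 ≥ 700; DTI 49.1% ≤ 50%; employment 18 ≥ 12 mo; reserves 15.8 ≥ 2 mo → qualifies.
Program B: score 730 ≥ 720; DTI 49.1% > 40% → does not qualify.

Program A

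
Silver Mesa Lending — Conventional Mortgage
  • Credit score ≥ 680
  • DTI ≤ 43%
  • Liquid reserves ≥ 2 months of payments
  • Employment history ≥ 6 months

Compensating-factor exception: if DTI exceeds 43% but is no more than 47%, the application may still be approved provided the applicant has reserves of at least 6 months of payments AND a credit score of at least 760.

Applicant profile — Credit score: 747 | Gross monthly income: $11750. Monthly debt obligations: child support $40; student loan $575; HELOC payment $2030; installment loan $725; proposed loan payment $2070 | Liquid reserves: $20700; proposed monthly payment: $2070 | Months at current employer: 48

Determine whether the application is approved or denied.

Credit score 747 ≥ 680 (meets base)
Total debts = (40 + 575 + 2,030 + 725 + 2,070) = 5,440. DTI: 5,440 ÷ 11,750 = 46.3%, over the 43% base limit.
Liquid reserves cover 20,700/2,070 = 10.0 months — ≥ 2 required
Employment 48 ≥ 6 months
46.3% falls in the override range (43%–47%), so the compensating-factor test applies.
Reserves 10.0 ≥ 6 months; credit score 747 < 760.
Override conditions not both satisfied; exception does not apply.

Denied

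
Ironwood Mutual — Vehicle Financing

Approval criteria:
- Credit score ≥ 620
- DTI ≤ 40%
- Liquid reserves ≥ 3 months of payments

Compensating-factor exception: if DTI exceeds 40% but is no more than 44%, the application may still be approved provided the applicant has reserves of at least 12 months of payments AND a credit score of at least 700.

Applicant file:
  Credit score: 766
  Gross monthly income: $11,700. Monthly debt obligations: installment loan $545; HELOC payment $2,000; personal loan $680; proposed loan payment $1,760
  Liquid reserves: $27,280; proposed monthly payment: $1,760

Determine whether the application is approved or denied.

Approved

Credit score 766 ≥ 620 (meets base)
Total debts = (545 + 2,000 + 680 + 1,760) = 4,985. DTI = 4,985/11,700 = 42.6% > 40% — standard DTI limit exceeded.
Liquid reserves cover 27,280/1,760 = 15.5 months — ≥ 3 required
42.6% falls in the override range (40%–44%), so the compensating-factor test applies.
Reserves 15.5 ≥ 12 months; credit score 766 ≥ 700.
Both compensating conditions met → exception applies.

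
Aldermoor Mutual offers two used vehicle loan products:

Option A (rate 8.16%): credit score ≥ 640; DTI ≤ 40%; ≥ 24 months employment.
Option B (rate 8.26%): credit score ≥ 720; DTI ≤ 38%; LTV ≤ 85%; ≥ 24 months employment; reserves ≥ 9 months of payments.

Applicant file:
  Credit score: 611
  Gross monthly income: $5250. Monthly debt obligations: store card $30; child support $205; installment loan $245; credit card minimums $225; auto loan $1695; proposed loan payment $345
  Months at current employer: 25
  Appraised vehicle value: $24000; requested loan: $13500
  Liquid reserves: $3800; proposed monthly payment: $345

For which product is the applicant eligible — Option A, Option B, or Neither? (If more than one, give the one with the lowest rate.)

Neither

Total debts = (30 + 205 + 245 + 225 + 1,695 + 345) = 2,745; DTI = 2,745/5,250 = 52.3%.
LTV = 13,500/24,000 = 56.2%.
Reserves = 3,800/345 = 11.0 months.
Option A: score 611 < 640; DTI 52.3% > 40%; employment 25 ≥ 24 mo → does not qualify.
Option B: score 611 < 720; DTI 52.3% > 38%; LTV 56.2% ≤ 85%; employment 25 ≥ 24 mo; reserves 11.0 ≥ 9 mo → does not qualify.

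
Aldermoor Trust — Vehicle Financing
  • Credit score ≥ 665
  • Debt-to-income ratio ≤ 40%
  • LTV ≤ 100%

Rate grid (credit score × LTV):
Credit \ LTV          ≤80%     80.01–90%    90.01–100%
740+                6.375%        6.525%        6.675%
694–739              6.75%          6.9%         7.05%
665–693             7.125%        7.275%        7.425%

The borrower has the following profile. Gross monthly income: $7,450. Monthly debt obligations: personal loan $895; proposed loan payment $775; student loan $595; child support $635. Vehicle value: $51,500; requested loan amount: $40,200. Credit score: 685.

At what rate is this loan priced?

7.125%

Credit score 685 ≥ 665; Total monthly debts = (895 + 775 + 595 + 635) = 2,900. Debt-to-income = 2,900/7,450 = 38.9% — meets 40% limit
Loan-to-value = 40,200/51,500 = 78.1% — pass (100% max)
Credit 685 → row 665–693; LTV 78.1% → column ≤80%. Grid cell → 7.125%.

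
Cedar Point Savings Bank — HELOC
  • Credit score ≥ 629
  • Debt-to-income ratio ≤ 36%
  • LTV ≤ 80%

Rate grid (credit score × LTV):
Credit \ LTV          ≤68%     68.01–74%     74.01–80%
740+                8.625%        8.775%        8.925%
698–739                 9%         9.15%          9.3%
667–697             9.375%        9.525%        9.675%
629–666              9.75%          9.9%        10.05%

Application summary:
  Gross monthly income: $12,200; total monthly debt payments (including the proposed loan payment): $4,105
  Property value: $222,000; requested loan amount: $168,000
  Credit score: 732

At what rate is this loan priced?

9.3%

Credit score 732 ≥ 629; Debt-to-income = 4,105/12,200 = 33.6% — meets 36% limit
LTV = 168,000/222,000 = 75.7% ≤ 80%
Row: 732 falls in 698–739. Column: 75.7% falls in 74.01–80%. Rate = 9.3%.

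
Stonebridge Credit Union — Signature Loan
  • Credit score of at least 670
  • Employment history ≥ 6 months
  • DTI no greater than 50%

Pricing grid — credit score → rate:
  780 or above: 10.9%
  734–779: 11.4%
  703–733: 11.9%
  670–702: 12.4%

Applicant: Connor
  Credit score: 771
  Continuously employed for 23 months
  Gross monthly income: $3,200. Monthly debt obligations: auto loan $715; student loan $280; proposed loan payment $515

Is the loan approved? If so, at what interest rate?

Credit score 771 ≥ 670 (meets minimum)
Employment 23 ≥ 6 months
Total monthly debts = (715 + 280 + 515) = 1,510. DTI = 1,510/3,200 = 47.2% ≤ 50%
All requirements met. Score 771 falls in the 734–779 tier → 11.4%.

Approved at 11.4%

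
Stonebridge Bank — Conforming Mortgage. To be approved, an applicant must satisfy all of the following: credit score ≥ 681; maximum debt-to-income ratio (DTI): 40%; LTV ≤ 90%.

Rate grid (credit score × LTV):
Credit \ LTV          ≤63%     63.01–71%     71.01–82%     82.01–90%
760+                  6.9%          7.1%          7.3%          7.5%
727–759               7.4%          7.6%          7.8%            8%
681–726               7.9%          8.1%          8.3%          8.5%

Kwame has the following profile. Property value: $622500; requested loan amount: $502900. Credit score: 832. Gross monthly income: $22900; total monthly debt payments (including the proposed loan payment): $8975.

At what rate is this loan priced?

Credit score 832 ≥ 681; Debt-to-income = 8,975/22,900 = 39.2% — meets 40% limit
Loan-to-value = 502,900/622,500 = 80.8% — pass (90% max)
Score 832 is in the 760+ band; LTV 80.8% is in the 71.01–82% band → 7.3%.

7.3%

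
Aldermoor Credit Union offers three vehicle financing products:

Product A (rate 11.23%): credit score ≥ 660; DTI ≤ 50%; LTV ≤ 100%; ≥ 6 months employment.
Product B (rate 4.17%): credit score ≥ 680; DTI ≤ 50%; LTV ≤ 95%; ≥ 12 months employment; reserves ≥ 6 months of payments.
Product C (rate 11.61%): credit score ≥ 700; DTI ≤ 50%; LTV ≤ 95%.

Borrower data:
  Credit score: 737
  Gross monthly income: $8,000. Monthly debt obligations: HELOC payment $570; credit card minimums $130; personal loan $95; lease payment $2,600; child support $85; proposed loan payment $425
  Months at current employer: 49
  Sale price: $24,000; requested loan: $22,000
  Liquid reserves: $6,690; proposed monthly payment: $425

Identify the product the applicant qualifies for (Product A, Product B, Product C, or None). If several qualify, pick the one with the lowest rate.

Product B

Total debts = (570 + 130 + 95 + 2,600 + 85 + 425) = 3,905; DTI = 3,905/8,000 = 48.8%.
LTV = 22,000/24,000 = 91.7%.
Reserves = 6,690/425 = 15.7 months.
Product A: score 737 ≥ 660; DTI 48.8% ≤ 50%; LTV 91.7% ≤ 100%; employment 49 ≥ 6 mo → qualifies.
Product B: score 737 ≥ 680; DTI 48.8% ≤ 50%; LTV 91.7% ≤ 95%; employment 49 ≥ 12 mo; reserves 15.7 ≥ 6 mo → qualifies.
Product C: score 737 ≥ 700; DTI 48.8% ≤ 50%; LTV 91.7% ≤ 95% → qualifies.
Qualifying: Product A, Product B, Product C. Lowest rate is 4.17% → Product B.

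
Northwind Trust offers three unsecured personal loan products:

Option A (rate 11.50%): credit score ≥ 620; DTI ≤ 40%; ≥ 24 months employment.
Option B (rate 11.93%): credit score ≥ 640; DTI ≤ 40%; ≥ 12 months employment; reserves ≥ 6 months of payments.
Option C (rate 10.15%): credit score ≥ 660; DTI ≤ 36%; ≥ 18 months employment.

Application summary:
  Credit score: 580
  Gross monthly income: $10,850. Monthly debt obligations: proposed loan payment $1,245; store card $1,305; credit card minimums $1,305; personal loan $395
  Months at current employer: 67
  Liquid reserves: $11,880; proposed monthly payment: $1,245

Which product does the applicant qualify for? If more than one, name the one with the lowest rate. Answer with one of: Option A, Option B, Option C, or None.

None

Total debts = (1,245 + 1,305 + 1,305 + 395) = 4,250; DTI = 4,250/10,850 = 39.2%.
Reserves = 11,880/1,245 = 9.5 months.
Option A: score 580 < 620; DTI 39.2% ≤ 40%; employment 67 ≥ 24 mo → does not qualify.
Option B: score 580 < 640; DTI 39.2% ≤ 40%; employment 67 ≥ 12 mo; reserves 9.5 ≥ 6 mo → does not qualify.
Option C: score 580 < 660; DTI 39.2% > 36%; employment 67 ≥ 18 mo → does not qualify.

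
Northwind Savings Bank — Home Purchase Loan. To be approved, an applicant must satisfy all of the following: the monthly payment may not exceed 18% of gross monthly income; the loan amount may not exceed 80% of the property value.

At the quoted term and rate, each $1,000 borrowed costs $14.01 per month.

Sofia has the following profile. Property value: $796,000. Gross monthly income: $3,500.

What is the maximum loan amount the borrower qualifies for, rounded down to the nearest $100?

$44,900

Payment cap: 18% × $3,500 = $630/month.
At $14.01 per $1,000, that supports 630/14.01 × 1,000 ≈ $44,967 → $44,900.
LTV cap: 80% × $796,000 = $636,800 → $636,800.
Binding constraint: payment-to-income.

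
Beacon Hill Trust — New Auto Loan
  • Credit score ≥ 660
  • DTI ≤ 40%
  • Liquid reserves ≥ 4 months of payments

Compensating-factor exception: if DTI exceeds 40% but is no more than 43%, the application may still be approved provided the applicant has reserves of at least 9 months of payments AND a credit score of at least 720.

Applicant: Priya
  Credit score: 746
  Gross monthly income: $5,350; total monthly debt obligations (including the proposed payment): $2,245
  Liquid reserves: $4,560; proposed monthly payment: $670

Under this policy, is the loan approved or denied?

Credit score 746 ≥ 660 (meets base)
DTI: 2,245 ÷ 5,350 = 42%, over the 40% base limit.
Reserves: 4,560 ÷ 670 = 6.8 months (meets 4-month minimum)
DTI 42% is within the 40%–43% exception band; checking compensating factors.
Reserves 6.8 < 9 months; credit score 746 ≥ 720.
Compensating-factor requirement not fully met.

Denied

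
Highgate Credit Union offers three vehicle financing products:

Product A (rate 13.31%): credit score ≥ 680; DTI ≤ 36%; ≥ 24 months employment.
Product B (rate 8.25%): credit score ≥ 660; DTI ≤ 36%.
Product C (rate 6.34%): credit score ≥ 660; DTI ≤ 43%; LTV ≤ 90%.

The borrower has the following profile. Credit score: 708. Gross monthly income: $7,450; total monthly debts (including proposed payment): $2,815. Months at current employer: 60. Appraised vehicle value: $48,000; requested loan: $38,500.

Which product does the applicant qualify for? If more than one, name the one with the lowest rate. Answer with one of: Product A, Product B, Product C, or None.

DTI = 2,815/7,450 = 37.8%.
LTV = 38,500/48,000 = 80.2%.
Product A: score 708 ≥ 680; DTI 37.8% > 36%; employment 60 ≥ 24 mo → does not qualify.
Product B: score 708 ≥ 660; DTI 37.8% > 36% → does not qualify.
Product C: score 708 ≥ 660; DTI 37.8% ≤ 43%; LTV 80.2% ≤ 90% → qualifies.

Product C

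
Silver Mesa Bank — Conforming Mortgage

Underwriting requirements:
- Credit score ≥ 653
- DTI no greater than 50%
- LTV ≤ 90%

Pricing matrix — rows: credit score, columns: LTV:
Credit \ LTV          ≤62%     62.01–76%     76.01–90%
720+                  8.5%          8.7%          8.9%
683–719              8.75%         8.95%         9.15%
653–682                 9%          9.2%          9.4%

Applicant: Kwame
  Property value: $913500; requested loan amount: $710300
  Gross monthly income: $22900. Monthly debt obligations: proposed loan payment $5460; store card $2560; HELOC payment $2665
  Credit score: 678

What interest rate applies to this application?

Credit score 678 ≥ 653; Total monthly debts = (5,460 + 2,560 + 2,665) = 10,685. DTI: 10,685 ÷ 22,900 = 46.7%, within the 50% cap
LTV = 710,300/913,500 = 77.8% ≤ 90%
Row: 678 falls in 653–682. Column: 77.8% falls in 76.01–90%. Rate = 9.4%.

9.4%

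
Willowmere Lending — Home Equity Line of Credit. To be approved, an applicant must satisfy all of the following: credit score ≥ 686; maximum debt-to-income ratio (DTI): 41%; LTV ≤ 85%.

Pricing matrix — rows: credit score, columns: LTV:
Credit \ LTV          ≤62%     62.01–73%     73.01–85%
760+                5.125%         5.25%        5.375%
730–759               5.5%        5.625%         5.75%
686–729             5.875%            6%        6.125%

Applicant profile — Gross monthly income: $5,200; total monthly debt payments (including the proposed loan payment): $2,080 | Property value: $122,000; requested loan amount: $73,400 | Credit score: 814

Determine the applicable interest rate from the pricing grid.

5.125%

Credit score 814 ≥ 686; Debt-to-income = 2,080/5,200 = 40% — meets 41% limit
Loan-to-value = 73,400/122,000 = 60.2% — pass (85% max)
Row: 814 falls in 760+. Column: 60.2% falls in ≤62%. Rate = 5.125%.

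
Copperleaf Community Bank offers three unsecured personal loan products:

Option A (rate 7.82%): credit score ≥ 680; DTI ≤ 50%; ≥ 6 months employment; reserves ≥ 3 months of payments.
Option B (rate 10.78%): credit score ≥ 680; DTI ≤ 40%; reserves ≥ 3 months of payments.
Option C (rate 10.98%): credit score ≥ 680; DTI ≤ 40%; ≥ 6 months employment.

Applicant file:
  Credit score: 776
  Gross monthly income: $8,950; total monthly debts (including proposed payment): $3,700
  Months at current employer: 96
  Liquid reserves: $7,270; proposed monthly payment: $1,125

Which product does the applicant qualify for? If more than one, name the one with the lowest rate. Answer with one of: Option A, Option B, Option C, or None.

Option A

DTI = 3,700/8,950 = 41.3%.
Reserves = 7,270/1,125 = 6.5 months.
Option A: score 776 ≥ 680; DTI 41.3% ≤ 50%; employment 96 ≥ 6 mo; reserves 6.5 ≥ 3 mo → qualifies.
Option B: score 776 ≥ 680; DTI 41.3% > 40%; reserves 6.5 ≥ 3 mo → does not qualify.
Option C: score 776 ≥ 680; DTI 41.3% > 40%; employment 96 ≥ 6 mo → does not qualify.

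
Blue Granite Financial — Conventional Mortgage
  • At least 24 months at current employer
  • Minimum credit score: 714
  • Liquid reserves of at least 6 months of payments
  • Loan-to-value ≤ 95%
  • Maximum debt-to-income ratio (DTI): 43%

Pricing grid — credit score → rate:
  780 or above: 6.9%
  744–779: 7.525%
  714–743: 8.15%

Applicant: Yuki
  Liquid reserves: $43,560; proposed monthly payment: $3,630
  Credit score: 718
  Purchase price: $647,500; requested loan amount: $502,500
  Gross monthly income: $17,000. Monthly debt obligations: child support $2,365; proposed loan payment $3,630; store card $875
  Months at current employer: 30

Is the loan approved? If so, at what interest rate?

Approved at 8.15%

Credit score 718 ≥ 714 (meets minimum)
Employment 30 ≥ 24 months
Total monthly debts = (2,365 + 3,630 + 875) = 6,870. DTI: 6,870 ÷ 17,000 = 40.4%, within the 43% cap
LTV = 502,500/647,500 = 77.6% ≤ 95%
Liquid reserves cover 43,560/3,630 = 12.0 months — ≥ 6 required
All requirements met. Score 718 falls in the 714–743 tier → 8.15%.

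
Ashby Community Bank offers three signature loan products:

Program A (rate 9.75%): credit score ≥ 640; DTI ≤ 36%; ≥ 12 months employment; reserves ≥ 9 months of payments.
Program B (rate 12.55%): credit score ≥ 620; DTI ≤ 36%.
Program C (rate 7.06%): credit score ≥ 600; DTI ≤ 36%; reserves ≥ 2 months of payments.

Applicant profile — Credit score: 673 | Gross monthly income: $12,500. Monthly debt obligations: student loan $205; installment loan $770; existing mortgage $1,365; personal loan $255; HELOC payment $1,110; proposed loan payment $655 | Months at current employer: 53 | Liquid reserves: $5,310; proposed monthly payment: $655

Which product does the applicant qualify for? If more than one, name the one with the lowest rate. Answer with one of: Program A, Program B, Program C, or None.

Program C

Total debts = (205 + 770 + 1,365 + 255 + 1,110 + 655) = 4,360; DTI = 4,360/12,500 = 34.9%.
Reserves = 5,310/655 = 8.1 months.
Program A: score 673 ≥ 640; DTI 34.9% ≤ 36%; employment 53 ≥ 12 mo; reserves 8.1 < 9 mo → does not qualify.
Program B: score 673 ≥ 620; DTI 34.9% ≤ 36% → qualifies.
Program C: score 673 ≥ 600; DTI 34.9% ≤ 36%; reserves 8.1 ≥ 2 mo → qualifies.
Qualifying: Program B, Program C. Lowest rate is 7.06% → Program C.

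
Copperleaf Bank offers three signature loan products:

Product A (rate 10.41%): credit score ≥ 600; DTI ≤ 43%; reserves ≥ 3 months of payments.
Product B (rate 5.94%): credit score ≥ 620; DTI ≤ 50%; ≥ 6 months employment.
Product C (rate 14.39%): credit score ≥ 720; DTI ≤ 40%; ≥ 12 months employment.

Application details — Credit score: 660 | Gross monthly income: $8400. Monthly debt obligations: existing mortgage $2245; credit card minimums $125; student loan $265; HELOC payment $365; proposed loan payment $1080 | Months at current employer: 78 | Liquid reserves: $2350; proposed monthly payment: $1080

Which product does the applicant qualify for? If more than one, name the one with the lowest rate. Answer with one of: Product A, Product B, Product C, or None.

Total debts = (2,245 + 125 + 265 + 365 + 1,080) = 4,080; DTI = 4,080/8,400 = 48.6%.
Reserves = 2,350/1,080 = 2.2 months.
Product A: score 660 ≥ 600; DTI 48.6% > 43%; reserves 2.2 < 3 mo → does not qualify.
Product B: score 660 ≥ 620; DTI 48.6% ≤ 50%; employment 78 ≥ 6 mo → qualifies.
Product C: score 660 < 720; DTI 48.6% > 40%; employment 78 ≥ 12 mo → does not qualify.

Product B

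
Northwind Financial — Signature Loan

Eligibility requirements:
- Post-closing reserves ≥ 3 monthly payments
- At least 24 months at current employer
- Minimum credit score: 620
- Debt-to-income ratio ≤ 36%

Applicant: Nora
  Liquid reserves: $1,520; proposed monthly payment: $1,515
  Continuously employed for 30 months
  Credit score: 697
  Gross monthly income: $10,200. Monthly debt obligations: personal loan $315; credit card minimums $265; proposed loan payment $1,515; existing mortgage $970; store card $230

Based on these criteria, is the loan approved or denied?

Liquid reserves cover 1,520/1,515 = 1.0 months — < 3 required
Employment 30 ≥ 24 months
Credit score 697 ≥ 620 (meets)
Total monthly debts = (315 + 265 + 1,515 + 970 + 230) = 3,295. DTI = 3,295/10,200 = 32.3% ≤ 36%
Fails on reserves.

Denied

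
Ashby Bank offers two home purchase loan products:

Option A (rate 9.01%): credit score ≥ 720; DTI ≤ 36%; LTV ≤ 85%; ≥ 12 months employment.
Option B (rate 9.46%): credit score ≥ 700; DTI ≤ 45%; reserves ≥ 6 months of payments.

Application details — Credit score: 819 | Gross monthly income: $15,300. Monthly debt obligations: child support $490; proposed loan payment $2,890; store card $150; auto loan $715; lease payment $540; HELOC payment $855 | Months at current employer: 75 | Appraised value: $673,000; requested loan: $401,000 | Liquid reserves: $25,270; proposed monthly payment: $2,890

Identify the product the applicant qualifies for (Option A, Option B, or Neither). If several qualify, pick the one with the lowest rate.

Total debts = (490 + 2,890 + 150 + 715 + 540 + 855) = 5,640; DTI = 5,640/15,300 = 36.9%.
LTV = 401,000/673,000 = 59.6%.
Reserves = 25,270/2,890 = 8.7 months.
Option A: score 819 ≥ 720; DTI 36.9% > 36%; LTV 59.6% ≤ 85%; employment 75 ≥ 12 mo → does not qualify.
Option B: score 819 ≥ 700; DTI 36.9% ≤ 45%; reserves 8.7 ≥ 6 mo → qualifies.

Option B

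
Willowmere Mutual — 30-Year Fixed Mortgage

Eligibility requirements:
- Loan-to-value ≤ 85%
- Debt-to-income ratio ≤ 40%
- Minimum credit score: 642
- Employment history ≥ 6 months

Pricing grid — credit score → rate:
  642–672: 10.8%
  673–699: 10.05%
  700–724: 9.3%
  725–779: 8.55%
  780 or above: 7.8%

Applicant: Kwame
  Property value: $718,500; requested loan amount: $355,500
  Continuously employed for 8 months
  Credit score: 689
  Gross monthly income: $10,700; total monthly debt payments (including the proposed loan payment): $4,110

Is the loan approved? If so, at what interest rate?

Credit score 689 ≥ 642 (meets minimum)
Employment 8 ≥ 6 months
LTV = 355,500/718,500 = 49.5% ≤ 85%
DTI: 4,110 ÷ 10,700 = 38.4%, within the 40% cap
All requirements met. Score 689 falls in the 673–699 tier → 10.05%.

Approved at 10.05%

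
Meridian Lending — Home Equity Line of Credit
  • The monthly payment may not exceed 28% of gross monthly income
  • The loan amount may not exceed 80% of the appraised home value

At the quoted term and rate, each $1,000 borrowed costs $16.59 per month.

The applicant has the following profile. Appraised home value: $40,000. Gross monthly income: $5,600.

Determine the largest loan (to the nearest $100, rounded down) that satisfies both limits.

$32,000

Payment cap: 28% × $5,600 = $1,568/month.
At $16.59 per $1,000, that supports 1,568/16.59 × 1,000 ≈ $94,514 → $94,500.
LTV cap: 80% × $40,000 = $32,000 → $32,000.
Binding constraint: loan-to-value.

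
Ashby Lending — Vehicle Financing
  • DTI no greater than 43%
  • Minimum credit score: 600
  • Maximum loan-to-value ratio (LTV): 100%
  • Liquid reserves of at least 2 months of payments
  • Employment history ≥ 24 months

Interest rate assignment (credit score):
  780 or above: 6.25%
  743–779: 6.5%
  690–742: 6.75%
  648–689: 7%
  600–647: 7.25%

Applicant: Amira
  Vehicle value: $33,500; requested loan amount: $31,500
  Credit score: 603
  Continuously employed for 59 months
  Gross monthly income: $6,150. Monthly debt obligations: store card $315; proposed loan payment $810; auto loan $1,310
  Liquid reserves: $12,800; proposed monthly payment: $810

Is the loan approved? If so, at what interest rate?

Approved at 7.25%

Credit score 603 ≥ 600 (meets minimum)
Liquid reserves cover 12,800/810 = 15.8 months — ≥ 2 required
LTV: 31,500 ÷ 33,500 = 94%, within 100% cap
Total monthly debts = (315 + 810 + 1,310) = 2,435. DTI: 2,435 ÷ 6,150 = 39.6%, within the 43% cap
Employment 59 ≥ 24 months
All requirements met. Score 603 falls in the 600–647 tier → 7.25%.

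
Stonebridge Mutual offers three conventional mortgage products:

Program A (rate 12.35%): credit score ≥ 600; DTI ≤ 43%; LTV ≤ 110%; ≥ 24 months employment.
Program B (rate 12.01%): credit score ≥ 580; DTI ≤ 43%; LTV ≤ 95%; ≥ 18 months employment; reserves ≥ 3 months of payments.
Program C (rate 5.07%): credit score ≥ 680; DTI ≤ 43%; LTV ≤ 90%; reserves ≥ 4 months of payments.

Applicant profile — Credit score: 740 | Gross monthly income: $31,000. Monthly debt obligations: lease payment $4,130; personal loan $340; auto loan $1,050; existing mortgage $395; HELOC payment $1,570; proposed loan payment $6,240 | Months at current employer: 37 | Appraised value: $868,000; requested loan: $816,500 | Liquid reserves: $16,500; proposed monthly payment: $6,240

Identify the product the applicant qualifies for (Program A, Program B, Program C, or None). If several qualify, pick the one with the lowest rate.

None

Total debts = (4,130 + 340 + 1,050 + 395 + 1,570 + 6,240) = 13,725; DTI = 13,725/31,000 = 44.3%.
LTV = 816,500/868,000 = 94.1%.
Reserves = 16,500/6,240 = 2.6 months.
Program A: score 740 ≥ 600; DTI 44.3% > 43%; LTV 94.1% ≤ 110%; employment 37 ≥ 24 mo → does not qualify.
Program B: score 740 ≥ 580; DTI 44.3% > 43%; LTV 94.1% ≤ 95%; employment 37 ≥ 18 mo; reserves 2.6 < 3 mo → does not qualify.
Program C: score 740 ≥ 680; DTI 44.3% > 43%; LTV 94.1% > 90%; reserves 2.6 < 4 mo → does not qualify.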